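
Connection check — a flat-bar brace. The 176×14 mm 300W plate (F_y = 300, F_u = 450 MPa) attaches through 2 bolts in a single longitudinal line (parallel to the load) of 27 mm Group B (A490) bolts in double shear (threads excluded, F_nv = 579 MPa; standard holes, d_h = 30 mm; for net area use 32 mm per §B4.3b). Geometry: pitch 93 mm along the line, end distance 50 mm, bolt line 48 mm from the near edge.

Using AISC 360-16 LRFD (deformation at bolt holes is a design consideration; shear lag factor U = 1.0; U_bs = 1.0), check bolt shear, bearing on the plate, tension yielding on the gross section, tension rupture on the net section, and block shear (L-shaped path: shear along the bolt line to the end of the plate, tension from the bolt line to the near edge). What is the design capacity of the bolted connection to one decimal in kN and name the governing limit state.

420.5 kN (block shear governs)

Bolt shear: A_b = π(27)²/4 = 572.56 mm². φR_n = 0.75 × 579 × 572.56 × 2 × 2 = 994.5 kN.
Bearing (14 mm plate, F_u = 450 MPa): end bolts L_c = 50 − 30/2 = 35, R_n = min(1.2×35×14×450, 2.4×27×14×450) = 264.6 kN/bolt; interior L_c = 93 − 30 = 63, R_n = 408.24 kN/bolt. φR_n = 0.75 × (1×264.6 + 1×408.24) = 504.6 kN.
Tension yield (gross): A_g = 176×14 = 2464 mm². φR_n = 0.90 × 300 × 2464 = 665.3 kN.
Tension rupture (net): A_n = (176 − 1×32)×14 = 2016 mm² (U = 1.0, A_e = A_n). φR_n = 0.75 × 450 × 2016 = 680.4 kN.
Block shear: shear path 1×[50+1×93] = 1×143 mm, A_gv = 2002, A_nv = 1×(143 − 1.5×32)×14 = 1330 mm²; tension to near edge: (48 − 0.5×32)×14 = 448 mm². R_n = min(0.6×450×1330, 0.6×300×2002) + 1.0×450×448 = min(359.1, 360.36) + 201.6 = 560.7 kN. φR_n = 0.75 × 560.7 = 420.5 kN.
Governing: min(994.5, 504.6, 665.3, 680.4, 420.5) = 420.5 kN → block shear.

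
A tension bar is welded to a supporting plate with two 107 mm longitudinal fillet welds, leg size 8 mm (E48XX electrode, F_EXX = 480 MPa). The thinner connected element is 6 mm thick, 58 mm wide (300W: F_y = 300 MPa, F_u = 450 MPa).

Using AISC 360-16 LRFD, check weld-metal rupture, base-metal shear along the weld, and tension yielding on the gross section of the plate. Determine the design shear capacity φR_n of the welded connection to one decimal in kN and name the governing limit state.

94.0 kN (gross-section yield governs)

Weld metal: throat = 0.707×8 = 5.656 mm, L = 2×107 = 214 mm. φR_n = 0.75 × 0.6 × 480 × 5.656 × 214 = 261.4 kN.
Base metal shear (6 mm plate): yield φR_n = 1.0×0.6×300×6×214 = 231.1 kN; rupture φR_n = 0.75×0.6×450×6×214 = 260.0 kN; take 231.1 kN (yield).
Tension yield (gross): A_g = 58×6 = 348 mm². φR_n = 0.90 × 300 × 348 = 94.0 kN.
Governing: min(261.4, 231.1, 94.0) = 94.0 kN → gross-section yield.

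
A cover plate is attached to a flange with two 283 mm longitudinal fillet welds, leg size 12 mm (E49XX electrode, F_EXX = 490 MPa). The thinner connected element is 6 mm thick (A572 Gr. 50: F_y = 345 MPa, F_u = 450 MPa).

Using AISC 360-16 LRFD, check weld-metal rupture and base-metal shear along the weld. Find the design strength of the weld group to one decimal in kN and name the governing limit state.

687.7 kN (base-metal shear governs)

Weld metal: throat = 0.707×12 = 8.484 mm, L = 2×283 = 566 mm. φR_n = 0.75 × 0.6 × 490 × 8.484 × 566 = 1058.8 kN.
Base metal shear (6 mm plate): yield φR_n = 1.0×0.6×345×6×566 = 703.0 kN; rupture φR_n = 0.75×0.6×450×6×566 = 687.7 kN; take 687.7 kN (rupture).
Governing: min(1058.8, 687.7) = 687.7 kN → base-metal shear.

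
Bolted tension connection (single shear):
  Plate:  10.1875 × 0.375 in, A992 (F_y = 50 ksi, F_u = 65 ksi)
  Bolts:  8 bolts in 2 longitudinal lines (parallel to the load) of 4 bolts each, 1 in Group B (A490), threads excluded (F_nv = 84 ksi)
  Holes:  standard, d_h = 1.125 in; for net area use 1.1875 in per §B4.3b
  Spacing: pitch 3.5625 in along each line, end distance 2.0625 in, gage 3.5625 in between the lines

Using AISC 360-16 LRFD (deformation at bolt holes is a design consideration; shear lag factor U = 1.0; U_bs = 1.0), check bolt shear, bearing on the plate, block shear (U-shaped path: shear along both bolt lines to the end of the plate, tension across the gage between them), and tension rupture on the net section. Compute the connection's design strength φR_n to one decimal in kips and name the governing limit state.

142.8 kips (net-section rupture governs)

Bolt shear: A_b = π(1)²/4 = 0.7854 in². φR_n = 0.75 × 84 × 0.7854 × 8 × 1 = 395.8 kips.
Bearing (0.375 in plate, F_u = 65 ksi): end bolts L_c = 2.0625 − 1.125/2 = 1.5, R_n = min(1.2×1.5×0.375×65, 2.4×1×0.375×65) = 43.875 kips/bolt; interior L_c = 3.5625 − 1.125 = 2.4375, R_n = 58.5 kips/bolt. φR_n = 0.75 × (2×43.875 + 6×58.5) = 329.1 kips.
Block shear: shear path 2×[2.0625+3×3.5625] = 2×12.75 in, A_gv = 9.5625, A_nv = 2×(12.75 − 3.5×1.1875)×0.375 = 6.4453 in²; tension across gage: (3.5625 − 1×1.1875)×0.375 = 0.89063 in². R_n = min(0.6×65×6.4453, 0.6×50×9.5625) + 1.0×65×0.89063 = min(251.37, 286.88) + 57.891 = 309.26 kips. φR_n = 0.75 × 309.26 = 231.9 kips.
Tension rupture (net): A_n = (10.1875 − 2×1.1875)×0.375 = 2.9297 in² (U = 1.0, A_e = A_n). φR_n = 0.75 × 65 × 2.9297 = 142.8 kips.
Governing: min(395.8, 329.1, 231.9, 142.8) = 142.8 kips → net-section rupture.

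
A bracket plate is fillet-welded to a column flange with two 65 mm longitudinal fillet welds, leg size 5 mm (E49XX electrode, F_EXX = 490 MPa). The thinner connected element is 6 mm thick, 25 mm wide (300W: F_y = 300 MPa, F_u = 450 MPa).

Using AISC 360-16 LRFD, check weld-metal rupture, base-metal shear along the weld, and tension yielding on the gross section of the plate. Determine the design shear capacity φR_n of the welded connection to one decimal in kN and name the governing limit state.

40.5 kN (gross-section yield governs)

Weld metal: throat = 0.707×5 = 3.535 mm, L = 2×65 = 130 mm. φR_n = 0.75 × 0.6 × 490 × 3.535 × 130 = 101.3 kN.
Base metal shear (6 mm plate): yield φR_n = 1.0×0.6×300×6×130 = 140.4 kN; rupture φR_n = 0.75×0.6×450×6×130 = 158.0 kN; take 140.4 kN (yield).
Tension yield (gross): A_g = 25×6 = 150 mm². φR_n = 0.90 × 300 × 150 = 40.5 kN.
Governing: min(101.3, 140.4, 40.5) = 40.5 kN → gross-section yield.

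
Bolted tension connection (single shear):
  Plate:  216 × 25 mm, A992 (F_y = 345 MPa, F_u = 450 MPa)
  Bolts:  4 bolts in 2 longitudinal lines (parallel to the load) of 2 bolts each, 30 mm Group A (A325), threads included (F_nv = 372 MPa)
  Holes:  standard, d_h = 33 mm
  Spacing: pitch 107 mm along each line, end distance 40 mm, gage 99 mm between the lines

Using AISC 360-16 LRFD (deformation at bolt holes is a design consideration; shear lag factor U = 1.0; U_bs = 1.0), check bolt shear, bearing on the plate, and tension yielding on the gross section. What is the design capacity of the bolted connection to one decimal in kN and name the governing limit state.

788.9 kN (bolt shear governs)

Bolt shear: A_b = π(30)²/4 = 706.86 mm². φR_n = 0.75 × 372 × 706.86 × 4 × 1 = 788.9 kN.
Bearing (25 mm plate, F_u = 450 MPa): end bolts L_c = 40 − 33/2 = 23.5, R_n = min(1.2×23.5×25×450, 2.4×30×25×450) = 317.25 kN/bolt; interior L_c = 107 − 33 = 74, R_n = 810 kN/bolt. φR_n = 0.75 × (2×317.25 + 2×810) = 1690.9 kN.
Tension yield (gross): A_g = 216×25 = 5400 mm². φR_n = 0.90 × 345 × 5400 = 1676.7 kN.
Governing: min(788.9, 1690.9, 1676.7) = 788.9 kN → bolt shear.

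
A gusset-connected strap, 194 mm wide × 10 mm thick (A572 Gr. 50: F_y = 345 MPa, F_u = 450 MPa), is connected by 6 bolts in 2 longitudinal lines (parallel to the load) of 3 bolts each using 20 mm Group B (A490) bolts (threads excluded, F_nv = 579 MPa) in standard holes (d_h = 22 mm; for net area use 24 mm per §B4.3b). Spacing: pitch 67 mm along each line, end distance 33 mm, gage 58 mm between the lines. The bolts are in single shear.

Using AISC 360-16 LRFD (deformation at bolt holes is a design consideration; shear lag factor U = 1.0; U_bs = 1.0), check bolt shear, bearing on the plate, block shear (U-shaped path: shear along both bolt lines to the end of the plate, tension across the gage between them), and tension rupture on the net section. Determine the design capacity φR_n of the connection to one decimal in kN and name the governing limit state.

492.8 kN (net-section rupture governs)

Bolt shear: A_b = π(20)²/4 = 314.16 mm². φR_n = 0.75 × 579 × 314.16 × 6 × 1 = 818.5 kN.
Bearing (10 mm plate, F_u = 450 MPa): end bolts L_c = 33 − 22/2 = 22, R_n = min(1.2×22×10×450, 2.4×20×10×450) = 118.8 kN/bolt; interior L_c = 67 − 22 = 45, R_n = 216 kN/bolt. φR_n = 0.75 × (2×118.8 + 4×216) = 826.2 kN.
Block shear: shear path 2×[33+2×67] = 2×167 mm, A_gv = 3340, A_nv = 2×(167 − 2.5×24)×10 = 2140 mm²; tension across gage: (58 − 1×24)×10 = 340 mm². R_n = min(0.6×450×2140, 0.6×345×3340) + 1.0×450×340 = min(577.8, 691.38) + 153 = 730.8 kN. φR_n = 0.75 × 730.8 = 548.1 kN.
Tension rupture (net): A_n = (194 − 2×24)×10 = 1460 mm² (U = 1.0, A_e = A_n). φR_n = 0.75 × 450 × 1460 = 492.8 kN.
Governing: min(818.5, 826.2, 548.1, 492.8) = 492.8 kN → net-section rupture.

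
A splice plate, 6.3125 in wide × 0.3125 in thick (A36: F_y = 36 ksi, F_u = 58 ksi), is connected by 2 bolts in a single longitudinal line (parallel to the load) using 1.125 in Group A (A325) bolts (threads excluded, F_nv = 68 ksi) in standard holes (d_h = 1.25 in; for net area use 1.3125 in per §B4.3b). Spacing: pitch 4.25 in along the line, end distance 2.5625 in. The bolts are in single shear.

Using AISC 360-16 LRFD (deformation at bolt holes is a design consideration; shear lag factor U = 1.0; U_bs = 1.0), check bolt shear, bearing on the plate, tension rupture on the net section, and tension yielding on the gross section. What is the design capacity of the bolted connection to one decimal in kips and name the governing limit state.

63.9 kips (gross-section yield governs)

Bolt shear: A_b = π(1.125)²/4 = 0.99402 in². φR_n = 0.75 × 68 × 0.99402 × 2 × 1 = 101.4 kips.
Bearing (0.3125 in plate, F_u = 58 ksi): end bolts L_c = 2.5625 − 1.25/2 = 1.9375, R_n = min(1.2×1.9375×0.3125×58, 2.4×1.125×0.3125×58) = 42.141 kips/bolt; interior L_c = 4.25 − 1.25 = 3, R_n = 48.938 kips/bolt. φR_n = 0.75 × (1×42.141 + 1×48.938) = 68.3 kips.
Tension rupture (net): A_n = (6.3125 − 1×1.3125)×0.3125 = 1.5625 in² (U = 1.0, A_e = A_n). φR_n = 0.75 × 58 × 1.5625 = 68.0 kips.
Tension yield (gross): A_g = 6.3125×0.3125 = 1.9727 in². φR_n = 0.90 × 36 × 1.9727 = 63.9 kips.
Governing: min(101.4, 68.3, 68.0, 63.9) = 63.9 kips → gross-section yield.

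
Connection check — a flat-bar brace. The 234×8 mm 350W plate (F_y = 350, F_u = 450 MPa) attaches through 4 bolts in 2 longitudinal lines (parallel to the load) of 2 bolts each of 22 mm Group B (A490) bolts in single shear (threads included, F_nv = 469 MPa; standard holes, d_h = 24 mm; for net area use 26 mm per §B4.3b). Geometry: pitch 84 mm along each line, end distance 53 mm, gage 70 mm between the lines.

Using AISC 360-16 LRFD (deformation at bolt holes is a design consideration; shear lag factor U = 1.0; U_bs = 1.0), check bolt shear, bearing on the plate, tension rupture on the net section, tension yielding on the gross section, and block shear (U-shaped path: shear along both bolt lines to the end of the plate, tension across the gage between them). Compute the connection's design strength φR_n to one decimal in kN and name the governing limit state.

Bolt shear: A_b = π(22)²/4 = 380.13 mm². φR_n = 0.75 × 469 × 380.13 × 4 × 1 = 534.8 kN.
Bearing (8 mm plate, F_u = 450 MPa): end bolts L_c = 53 − 24/2 = 41, R_n = min(1.2×41×8×450, 2.4×22×8×450) = 177.12 kN/bolt; interior L_c = 84 − 24 = 60, R_n = 190.08 kN/bolt. φR_n = 0.75 × (2×177.12 + 2×190.08) = 550.8 kN.
Tension rupture (net): A_n = (234 − 2×26)×8 = 1456 mm² (U = 1.0, A_e = A_n). φR_n = 0.75 × 450 × 1456 = 491.4 kN.
Tension yield (gross): A_g = 234×8 = 1872 mm². φR_n = 0.90 × 350 × 1872 = 589.7 kN.
Block shear: shear path 2×[53+1×84] = 2×137 mm, A_gv = 2192, A_nv = 2×(137 − 1.5×26)×8 = 1568 mm²; tension across gage: (70 − 1×26)×8 = 352 mm². R_n = min(0.6×450×1568, 0.6×350×2192) + 1.0×450×352 = min(423.36, 460.32) + 158.4 = 581.76 kN. φR_n = 0.75 × 581.76 = 436.3 kN.
Governing: min(534.8, 550.8, 491.4, 589.7, 436.3) = 436.3 kN → block shear.

436.3 kN (block shear governs)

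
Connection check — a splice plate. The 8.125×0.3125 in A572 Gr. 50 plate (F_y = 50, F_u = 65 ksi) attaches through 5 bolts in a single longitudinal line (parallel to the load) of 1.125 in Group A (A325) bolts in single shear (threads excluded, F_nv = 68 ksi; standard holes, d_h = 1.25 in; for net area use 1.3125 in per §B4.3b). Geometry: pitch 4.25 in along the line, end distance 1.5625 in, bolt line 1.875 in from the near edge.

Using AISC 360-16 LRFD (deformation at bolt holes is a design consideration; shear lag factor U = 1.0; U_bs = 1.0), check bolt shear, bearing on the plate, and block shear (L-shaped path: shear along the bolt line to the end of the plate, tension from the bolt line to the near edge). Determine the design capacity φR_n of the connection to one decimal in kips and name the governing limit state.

Bolt shear: A_b = π(1.125)²/4 = 0.99402 in². φR_n = 0.75 × 68 × 0.99402 × 5 × 1 = 253.5 kips.
Bearing (0.3125 in plate, F_u = 65 ksi): end bolts L_c = 1.5625 − 1.25/2 = 0.9375, R_n = min(1.2×0.9375×0.3125×65, 2.4×1.125×0.3125×65) = 22.852 kips/bolt; interior L_c = 4.25 − 1.25 = 3, R_n = 54.844 kips/bolt. φR_n = 0.75 × (1×22.852 + 4×54.844) = 181.7 kips.
Block shear: shear path 1×[1.5625+4×4.25] = 1×18.5625 in, A_gv = 5.8008, A_nv = 1×(18.5625 − 4.5×1.3125)×0.3125 = 3.9551 in²; tension to near edge: (1.875 − 0.5×1.3125)×0.3125 = 0.38086 in². R_n = min(0.6×65×3.9551, 0.6×50×5.8008) + 1.0×65×0.38086 = min(154.25, 174.02) + 24.756 = 179.01 kips. φR_n = 0.75 × 179.01 = 134.3 kips.
Governing: min(253.5, 181.7, 134.3) = 134.3 kips → block shear.

134.3 kips (block shear governs)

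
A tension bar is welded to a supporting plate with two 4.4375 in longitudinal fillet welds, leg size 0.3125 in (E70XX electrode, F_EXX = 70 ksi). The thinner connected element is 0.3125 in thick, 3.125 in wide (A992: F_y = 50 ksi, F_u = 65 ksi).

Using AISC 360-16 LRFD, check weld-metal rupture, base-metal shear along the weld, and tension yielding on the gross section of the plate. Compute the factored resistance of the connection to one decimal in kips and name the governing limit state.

43.9 kips (gross-section yield governs)

Weld metal: throat = 0.707×0.3125 = 0.22094 in, L = 2×4.4375 = 8.875 in. φR_n = 0.75 × 0.6 × 70 × 0.22094 × 8.875 = 61.8 kips.
Base metal shear (0.3125 in plate): yield φR_n = 1.0×0.6×50×0.3125×8.875 = 83.2 kips; rupture φR_n = 0.75×0.6×65×0.3125×8.875 = 81.1 kips; take 81.1 kips (rupture).
Tension yield (gross): A_g = 3.125×0.3125 = 0.97656 in². φR_n = 0.90 × 50 × 0.97656 = 43.9 kips.
Governing: min(61.8, 81.1, 43.9) = 43.9 kips → gross-section yield.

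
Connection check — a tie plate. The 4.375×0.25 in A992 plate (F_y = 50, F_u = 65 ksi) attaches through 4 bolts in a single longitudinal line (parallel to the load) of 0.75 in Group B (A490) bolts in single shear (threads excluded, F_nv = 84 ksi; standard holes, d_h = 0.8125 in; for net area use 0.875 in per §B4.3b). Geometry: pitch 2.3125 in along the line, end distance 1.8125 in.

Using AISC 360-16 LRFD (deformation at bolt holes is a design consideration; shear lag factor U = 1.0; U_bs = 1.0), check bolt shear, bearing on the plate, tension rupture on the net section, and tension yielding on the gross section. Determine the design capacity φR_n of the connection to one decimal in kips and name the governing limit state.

Bolt shear: A_b = π(0.75)²/4 = 0.44179 in². φR_n = 0.75 × 84 × 0.44179 × 4 × 1 = 111.3 kips.
Bearing (0.25 in plate, F_u = 65 ksi): end bolts L_c = 1.8125 − 0.8125/2 = 1.40625, R_n = min(1.2×1.40625×0.25×65, 2.4×0.75×0.25×65) = 27.422 kips/bolt; interior L_c = 2.3125 − 0.8125 = 1.5, R_n = 29.25 kips/bolt. φR_n = 0.75 × (1×27.422 + 3×29.25) = 86.4 kips.
Tension rupture (net): A_n = (4.375 − 1×0.875)×0.25 = 0.875 in² (U = 1.0, A_e = A_n). φR_n = 0.75 × 65 × 0.875 = 42.7 kips.
Tension yield (gross): A_g = 4.375×0.25 = 1.0938 in². φR_n = 0.90 × 50 × 1.0938 = 49.2 kips.
Governing: min(111.3, 86.4, 42.7, 49.2) = 42.7 kips → net-section rupture.

42.7 kips (net-section rupture governs)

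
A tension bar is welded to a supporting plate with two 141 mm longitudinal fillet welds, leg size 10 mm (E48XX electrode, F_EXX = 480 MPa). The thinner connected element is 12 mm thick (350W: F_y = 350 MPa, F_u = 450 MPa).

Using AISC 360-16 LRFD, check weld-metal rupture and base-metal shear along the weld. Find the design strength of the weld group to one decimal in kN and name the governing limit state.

Weld metal: throat = 0.707×10 = 7.07 mm, L = 2×141 = 282 mm. φR_n = 0.75 × 0.6 × 480 × 7.07 × 282 = 430.6 kN.
Base metal shear (12 mm plate): yield φR_n = 1.0×0.6×350×12×282 = 710.6 kN; rupture φR_n = 0.75×0.6×450×12×282 = 685.3 kN; take 685.3 kN (rupture).
Governing: min(430.6, 685.3) = 430.6 kN → weld metal.

430.6 kN (weld metal governs)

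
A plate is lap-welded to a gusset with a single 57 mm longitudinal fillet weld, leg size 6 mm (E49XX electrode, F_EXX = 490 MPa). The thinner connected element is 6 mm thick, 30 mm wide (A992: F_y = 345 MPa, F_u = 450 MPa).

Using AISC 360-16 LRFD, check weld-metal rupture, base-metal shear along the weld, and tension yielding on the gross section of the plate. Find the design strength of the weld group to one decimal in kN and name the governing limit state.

Weld metal: throat = 0.707×6 = 4.242 mm, L = 57 mm. φR_n = 0.75 × 0.6 × 490 × 4.242 × 57 = 53.3 kN.
Base metal shear (6 mm plate): yield φR_n = 1.0×0.6×345×6×57 = 70.8 kN; rupture φR_n = 0.75×0.6×450×6×57 = 69.3 kN; take 69.3 kN (rupture).
Tension yield (gross): A_g = 30×6 = 180 mm². φR_n = 0.90 × 345 × 180 = 55.9 kN.
Governing: min(53.3, 69.3, 55.9) = 53.3 kN → weld metal.

53.3 kN (weld metal governs)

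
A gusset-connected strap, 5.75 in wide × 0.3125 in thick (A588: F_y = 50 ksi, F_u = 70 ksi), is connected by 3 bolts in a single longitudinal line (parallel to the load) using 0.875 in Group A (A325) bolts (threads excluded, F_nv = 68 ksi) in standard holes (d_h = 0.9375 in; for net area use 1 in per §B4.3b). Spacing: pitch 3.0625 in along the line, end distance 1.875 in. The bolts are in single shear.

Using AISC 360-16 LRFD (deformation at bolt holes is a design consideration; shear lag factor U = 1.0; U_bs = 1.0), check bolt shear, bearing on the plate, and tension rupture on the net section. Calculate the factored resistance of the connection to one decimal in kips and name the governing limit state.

Bolt shear: A_b = π(0.875)²/4 = 0.60132 in². φR_n = 0.75 × 68 × 0.60132 × 3 × 1 = 92.0 kips.
Bearing (0.3125 in plate, F_u = 70 ksi): end bolts L_c = 1.875 − 0.9375/2 = 1.40625, R_n = min(1.2×1.40625×0.3125×70, 2.4×0.875×0.3125×70) = 36.914 kips/bolt; interior L_c = 3.0625 − 0.9375 = 2.125, R_n = 45.938 kips/bolt. φR_n = 0.75 × (1×36.914 + 2×45.938) = 96.6 kips.
Tension rupture (net): A_n = (5.75 − 1×1)×0.3125 = 1.4844 in² (U = 1.0, A_e = A_n). φR_n = 0.75 × 70 × 1.4844 = 77.9 kips.
Governing: min(92.0, 96.6, 77.9) = 77.9 kips → net-section rupture.

77.9 kips (net-section rupture governs)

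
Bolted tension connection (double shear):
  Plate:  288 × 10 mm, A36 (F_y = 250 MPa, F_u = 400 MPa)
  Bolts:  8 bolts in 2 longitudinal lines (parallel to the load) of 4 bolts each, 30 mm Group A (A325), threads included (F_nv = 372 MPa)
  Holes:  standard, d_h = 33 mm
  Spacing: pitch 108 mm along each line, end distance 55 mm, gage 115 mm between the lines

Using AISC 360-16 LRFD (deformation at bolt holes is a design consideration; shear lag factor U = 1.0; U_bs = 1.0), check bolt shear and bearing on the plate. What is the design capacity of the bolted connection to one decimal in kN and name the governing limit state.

1573.2 kN (bearing governs)

Bolt shear: A_b = π(30)²/4 = 706.86 mm². φR_n = 0.75 × 372 × 706.86 × 8 × 2 = 3155.4 kN.
Bearing (10 mm plate, F_u = 400 MPa): end bolts L_c = 55 − 33/2 = 38.5, R_n = min(1.2×38.5×10×400, 2.4×30×10×400) = 184.8 kN/bolt; interior L_c = 108 − 33 = 75, R_n = 288 kN/bolt. φR_n = 0.75 × (2×184.8 + 6×288) = 1573.2 kN.
Governing: min(3155.4, 1573.2) = 1573.2 kN → bearing.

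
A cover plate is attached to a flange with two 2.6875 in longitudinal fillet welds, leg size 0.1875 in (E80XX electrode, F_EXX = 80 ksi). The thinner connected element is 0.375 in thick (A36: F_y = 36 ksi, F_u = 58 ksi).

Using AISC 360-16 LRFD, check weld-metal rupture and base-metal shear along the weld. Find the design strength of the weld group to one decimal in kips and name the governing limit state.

Weld metal: throat = 0.707×0.1875 = 0.13256 in, L = 2×2.6875 = 5.375 in. φR_n = 0.75 × 0.6 × 80 × 0.13256 × 5.375 = 25.7 kips.
Base metal shear (0.375 in plate): yield φR_n = 1.0×0.6×36×0.375×5.375 = 43.5 kips; rupture φR_n = 0.75×0.6×58×0.375×5.375 = 52.6 kips; take 43.5 kips (yield).
Governing: min(25.7, 43.5) = 25.7 kips → weld metal.

25.7 kips (weld metal governs)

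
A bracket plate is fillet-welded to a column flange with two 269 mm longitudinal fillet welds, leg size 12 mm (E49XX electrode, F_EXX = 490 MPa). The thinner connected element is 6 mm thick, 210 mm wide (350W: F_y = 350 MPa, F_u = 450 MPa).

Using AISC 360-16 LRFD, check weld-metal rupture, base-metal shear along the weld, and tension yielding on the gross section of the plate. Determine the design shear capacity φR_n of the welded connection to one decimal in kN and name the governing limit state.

Weld metal: throat = 0.707×12 = 8.484 mm, L = 2×269 = 538 mm. φR_n = 0.75 × 0.6 × 490 × 8.484 × 538 = 1006.4 kN.
Base metal shear (6 mm plate): yield φR_n = 1.0×0.6×350×6×538 = 677.9 kN; rupture φR_n = 0.75×0.6×450×6×538 = 653.7 kN; take 653.7 kN (rupture).
Tension yield (gross): A_g = 210×6 = 1260 mm². φR_n = 0.90 × 350 × 1260 = 396.9 kN.
Governing: min(1006.4, 653.7, 396.9) = 396.9 kN → gross-section yield.

396.9 kN (gross-section yield governs)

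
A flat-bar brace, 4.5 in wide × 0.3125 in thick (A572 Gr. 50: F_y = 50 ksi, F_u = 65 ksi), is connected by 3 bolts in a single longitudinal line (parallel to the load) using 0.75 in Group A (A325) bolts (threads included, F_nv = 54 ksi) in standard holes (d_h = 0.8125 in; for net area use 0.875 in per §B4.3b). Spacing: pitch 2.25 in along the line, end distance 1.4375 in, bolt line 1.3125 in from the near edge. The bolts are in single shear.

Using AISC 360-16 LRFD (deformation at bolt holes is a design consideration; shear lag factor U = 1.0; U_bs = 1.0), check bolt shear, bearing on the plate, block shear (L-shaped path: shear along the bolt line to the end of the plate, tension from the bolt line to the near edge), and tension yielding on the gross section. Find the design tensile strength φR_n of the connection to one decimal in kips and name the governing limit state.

47.6 kips (block shear governs)

Bolt shear: A_b = π(0.75)²/4 = 0.44179 in². φR_n = 0.75 × 54 × 0.44179 × 3 × 1 = 53.7 kips.
Bearing (0.3125 in plate, F_u = 65 ksi): end bolts L_c = 1.4375 − 0.8125/2 = 1.03125, R_n = min(1.2×1.03125×0.3125×65, 2.4×0.75×0.3125×65) = 25.137 kips/bolt; interior L_c = 2.25 − 0.8125 = 1.4375, R_n = 35.039 kips/bolt. φR_n = 0.75 × (1×25.137 + 2×35.039) = 71.4 kips.
Block shear: shear path 1×[1.4375+2×2.25] = 1×5.9375 in, A_gv = 1.8555, A_nv = 1×(5.9375 − 2.5×0.875)×0.3125 = 1.1719 in²; tension to near edge: (1.3125 − 0.5×0.875)×0.3125 = 0.27344 in². R_n = min(0.6×65×1.1719, 0.6×50×1.8555) + 1.0×65×0.27344 = min(45.704, 55.665) + 17.774 = 63.478 kips. φR_n = 0.75 × 63.478 = 47.6 kips.
Tension yield (gross): A_g = 4.5×0.3125 = 1.4063 in². φR_n = 0.90 × 50 × 1.4063 = 63.3 kips.
Governing: min(53.7, 71.4, 47.6, 63.3) = 47.6 kips → block shear.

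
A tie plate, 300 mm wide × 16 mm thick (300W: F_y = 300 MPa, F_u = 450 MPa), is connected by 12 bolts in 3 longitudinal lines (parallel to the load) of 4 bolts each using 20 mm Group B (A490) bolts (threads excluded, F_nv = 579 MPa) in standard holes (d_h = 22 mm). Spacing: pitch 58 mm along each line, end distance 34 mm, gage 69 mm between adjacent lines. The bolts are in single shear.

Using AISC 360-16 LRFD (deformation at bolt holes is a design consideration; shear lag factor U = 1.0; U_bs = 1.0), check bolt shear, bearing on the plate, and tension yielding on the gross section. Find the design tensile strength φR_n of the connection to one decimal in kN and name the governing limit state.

Bolt shear: A_b = π(20)²/4 = 314.16 mm². φR_n = 0.75 × 579 × 314.16 × 12 × 1 = 1637.1 kN.
Bearing (16 mm plate, F_u = 450 MPa): end bolts L_c = 34 − 22/2 = 23, R_n = min(1.2×23×16×450, 2.4×20×16×450) = 198.72 kN/bolt; interior L_c = 58 − 22 = 36, R_n = 311.04 kN/bolt. φR_n = 0.75 × (3×198.72 + 9×311.04) = 2546.6 kN.
Tension yield (gross): A_g = 300×16 = 4800 mm². φR_n = 0.90 × 300 × 4800 = 1296.0 kN.
Governing: min(1637.1, 2546.6, 1296.0) = 1296.0 kN → gross-section yield.

1296.0 kN (gross-section yield governs)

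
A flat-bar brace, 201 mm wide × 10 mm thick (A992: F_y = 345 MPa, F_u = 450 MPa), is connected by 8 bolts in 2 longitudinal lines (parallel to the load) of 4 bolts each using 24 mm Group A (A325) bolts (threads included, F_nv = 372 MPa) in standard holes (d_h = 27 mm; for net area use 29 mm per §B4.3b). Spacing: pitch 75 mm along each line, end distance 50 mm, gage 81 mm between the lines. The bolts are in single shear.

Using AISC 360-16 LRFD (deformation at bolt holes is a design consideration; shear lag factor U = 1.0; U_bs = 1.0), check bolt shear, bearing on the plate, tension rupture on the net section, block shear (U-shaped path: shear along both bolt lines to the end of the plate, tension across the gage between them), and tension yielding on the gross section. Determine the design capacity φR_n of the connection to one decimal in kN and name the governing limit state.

482.6 kN (net-section rupture governs)

Bolt shear: A_b = π(24)²/4 = 452.39 mm². φR_n = 0.75 × 372 × 452.39 × 8 × 1 = 1009.7 kN.
Bearing (10 mm plate, F_u = 450 MPa): end bolts L_c = 50 − 27/2 = 36.5, R_n = min(1.2×36.5×10×450, 2.4×24×10×450) = 197.1 kN/bolt; interior L_c = 75 − 27 = 48, R_n = 259.2 kN/bolt. φR_n = 0.75 × (2×197.1 + 6×259.2) = 1462.1 kN.
Tension rupture (net): A_n = (201 − 2×29)×10 = 1430 mm² (U = 1.0, A_e = A_n). φR_n = 0.75 × 450 × 1430 = 482.6 kN.
Block shear: shear path 2×[50+3×75] = 2×275 mm, A_gv = 5500, A_nv = 2×(275 − 3.5×29)×10 = 3470 mm²; tension across gage: (81 − 1×29)×10 = 520 mm². R_n = min(0.6×450×3470, 0.6×345×5500) + 1.0×450×520 = min(936.9, 1138.5) + 234 = 1170.9 kN. φR_n = 0.75 × 1170.9 = 878.2 kN.
Tension yield (gross): A_g = 201×10 = 2010 mm². φR_n = 0.90 × 345 × 2010 = 624.1 kN.
Governing: min(1009.7, 1462.1, 482.6, 878.2, 624.1) = 482.6 kN → net-section rupture.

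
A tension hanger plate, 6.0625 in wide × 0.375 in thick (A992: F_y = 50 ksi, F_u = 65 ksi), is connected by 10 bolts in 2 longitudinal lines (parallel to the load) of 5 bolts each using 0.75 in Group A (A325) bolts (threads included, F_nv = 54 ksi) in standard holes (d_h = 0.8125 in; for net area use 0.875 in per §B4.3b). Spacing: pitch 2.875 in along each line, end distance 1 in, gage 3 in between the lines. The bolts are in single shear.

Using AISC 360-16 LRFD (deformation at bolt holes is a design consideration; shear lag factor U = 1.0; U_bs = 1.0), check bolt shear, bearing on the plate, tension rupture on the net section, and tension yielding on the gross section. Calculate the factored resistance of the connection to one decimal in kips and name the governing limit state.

78.8 kips (net-section rupture governs)

Bolt shear: A_b = π(0.75)²/4 = 0.44179 in². φR_n = 0.75 × 54 × 0.44179 × 10 × 1 = 178.9 kips.
Bearing (0.375 in plate, F_u = 65 ksi): end bolts L_c = 1 − 0.8125/2 = 0.59375, R_n = min(1.2×0.59375×0.375×65, 2.4×0.75×0.375×65) = 17.367 kips/bolt; interior L_c = 2.875 − 0.8125 = 2.0625, R_n = 43.875 kips/bolt. φR_n = 0.75 × (2×17.367 + 8×43.875) = 289.3 kips.
Tension rupture (net): A_n = (6.0625 − 2×0.875)×0.375 = 1.6172 in² (U = 1.0, A_e = A_n). φR_n = 0.75 × 65 × 1.6172 = 78.8 kips.
Tension yield (gross): A_g = 6.0625×0.375 = 2.2734 in². φR_n = 0.90 × 50 × 2.2734 = 102.3 kips.
Governing: min(178.9, 289.3, 78.8, 102.3) = 78.8 kips → net-section rupture.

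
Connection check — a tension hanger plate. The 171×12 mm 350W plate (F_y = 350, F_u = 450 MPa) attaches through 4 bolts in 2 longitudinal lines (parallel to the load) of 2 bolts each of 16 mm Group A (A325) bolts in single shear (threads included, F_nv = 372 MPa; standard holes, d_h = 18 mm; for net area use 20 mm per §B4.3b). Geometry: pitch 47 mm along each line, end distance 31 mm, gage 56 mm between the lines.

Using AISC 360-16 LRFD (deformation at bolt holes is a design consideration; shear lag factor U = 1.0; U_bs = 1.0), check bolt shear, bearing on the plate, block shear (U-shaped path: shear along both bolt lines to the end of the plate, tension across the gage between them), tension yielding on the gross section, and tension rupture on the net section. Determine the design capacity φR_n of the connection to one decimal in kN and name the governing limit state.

224.4 kN (bolt shear governs)

Bolt shear: A_b = π(16)²/4 = 201.06 mm². φR_n = 0.75 × 372 × 201.06 × 4 × 1 = 224.4 kN.
Bearing (12 mm plate, F_u = 450 MPa): end bolts L_c = 31 − 18/2 = 22, R_n = min(1.2×22×12×450, 2.4×16×12×450) = 142.56 kN/bolt; interior L_c = 47 − 18 = 29, R_n = 187.92 kN/bolt. φR_n = 0.75 × (2×142.56 + 2×187.92) = 495.7 kN.
Block shear: shear path 2×[31+1×47] = 2×78 mm, A_gv = 1872, A_nv = 2×(78 − 1.5×20)×12 = 1152 mm²; tension across gage: (56 − 1×20)×12 = 432 mm². R_n = min(0.6×450×1152, 0.6×350×1872) + 1.0×450×432 = min(311.04, 393.12) + 194.4 = 505.44 kN. φR_n = 0.75 × 505.44 = 379.1 kN.
Tension yield (gross): A_g = 171×12 = 2052 mm². φR_n = 0.90 × 350 × 2052 = 646.4 kN.
Tension rupture (net): A_n = (171 − 2×20)×12 = 1572 mm² (U = 1.0, A_e = A_n). φR_n = 0.75 × 450 × 1572 = 530.6 kN.
Governing: min(224.4, 495.7, 379.1, 646.4, 530.6) = 224.4 kN → bolt shear.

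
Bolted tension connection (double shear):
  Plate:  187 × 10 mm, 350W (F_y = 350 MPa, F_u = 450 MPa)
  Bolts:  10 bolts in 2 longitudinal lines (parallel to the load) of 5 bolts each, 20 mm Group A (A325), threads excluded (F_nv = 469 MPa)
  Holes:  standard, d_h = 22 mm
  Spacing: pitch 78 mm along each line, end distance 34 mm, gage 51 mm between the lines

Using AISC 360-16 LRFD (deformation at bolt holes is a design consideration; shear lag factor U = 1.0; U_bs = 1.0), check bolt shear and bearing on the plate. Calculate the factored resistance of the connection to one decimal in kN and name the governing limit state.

1482.3 kN (bearing governs)

Bolt shear: A_b = π(20)²/4 = 314.16 mm². φR_n = 0.75 × 469 × 314.16 × 10 × 2 = 2210.1 kN.
Bearing (10 mm plate, F_u = 450 MPa): end bolts L_c = 34 − 22/2 = 23, R_n = min(1.2×23×10×450, 2.4×20×10×450) = 124.2 kN/bolt; interior L_c = 78 − 22 = 56, R_n = 216 kN/bolt. φR_n = 0.75 × (2×124.2 + 8×216) = 1482.3 kN.
Governing: min(2210.1, 1482.3) = 1482.3 kN → bearing.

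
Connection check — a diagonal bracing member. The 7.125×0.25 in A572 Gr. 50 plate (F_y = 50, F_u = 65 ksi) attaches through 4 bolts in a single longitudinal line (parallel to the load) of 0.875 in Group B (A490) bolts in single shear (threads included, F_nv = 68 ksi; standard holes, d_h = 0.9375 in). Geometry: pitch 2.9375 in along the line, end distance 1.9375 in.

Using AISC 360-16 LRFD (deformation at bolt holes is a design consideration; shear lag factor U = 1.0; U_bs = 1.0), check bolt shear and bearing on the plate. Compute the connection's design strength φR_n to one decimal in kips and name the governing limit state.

98.3 kips (bearing governs)

Bolt shear: A_b = π(0.875)²/4 = 0.60132 in². φR_n = 0.75 × 68 × 0.60132 × 4 × 1 = 122.7 kips.
Bearing (0.25 in plate, F_u = 65 ksi): end bolts L_c = 1.9375 − 0.9375/2 = 1.46875, R_n = min(1.2×1.46875×0.25×65, 2.4×0.875×0.25×65) = 28.641 kips/bolt; interior L_c = 2.9375 − 0.9375 = 2, R_n = 34.125 kips/bolt. φR_n = 0.75 × (1×28.641 + 3×34.125) = 98.3 kips.
Governing: min(122.7, 98.3) = 98.3 kips → bearing.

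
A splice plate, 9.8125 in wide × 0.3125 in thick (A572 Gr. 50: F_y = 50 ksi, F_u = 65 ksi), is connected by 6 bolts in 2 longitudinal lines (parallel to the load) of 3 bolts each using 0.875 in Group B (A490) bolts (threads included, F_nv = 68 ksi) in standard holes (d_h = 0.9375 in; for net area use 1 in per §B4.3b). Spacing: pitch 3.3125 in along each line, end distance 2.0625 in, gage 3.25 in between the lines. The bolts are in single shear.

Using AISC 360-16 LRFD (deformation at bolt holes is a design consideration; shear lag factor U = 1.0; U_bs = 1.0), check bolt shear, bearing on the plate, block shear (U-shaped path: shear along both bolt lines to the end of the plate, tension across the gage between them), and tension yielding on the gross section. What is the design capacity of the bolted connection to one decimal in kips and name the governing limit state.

138.0 kips (gross-section yield governs)

Bolt shear: A_b = π(0.875)²/4 = 0.60132 in². φR_n = 0.75 × 68 × 0.60132 × 6 × 1 = 184.0 kips.
Bearing (0.3125 in plate, F_u = 65 ksi): end bolts L_c = 2.0625 − 0.9375/2 = 1.59375, R_n = min(1.2×1.59375×0.3125×65, 2.4×0.875×0.3125×65) = 38.848 kips/bolt; interior L_c = 3.3125 − 0.9375 = 2.375, R_n = 42.656 kips/bolt. φR_n = 0.75 × (2×38.848 + 4×42.656) = 186.2 kips.
Block shear: shear path 2×[2.0625+2×3.3125] = 2×8.6875 in, A_gv = 5.4297, A_nv = 2×(8.6875 − 2.5×1)×0.3125 = 3.8672 in²; tension across gage: (3.25 − 1×1)×0.3125 = 0.70313 in². R_n = min(0.6×65×3.8672, 0.6×50×5.4297) + 1.0×65×0.70313 = min(150.82, 162.89) + 45.703 = 196.52 kips. φR_n = 0.75 × 196.52 = 147.4 kips.
Tension yield (gross): A_g = 9.8125×0.3125 = 3.0664 in². φR_n = 0.90 × 50 × 3.0664 = 138.0 kips.
Governing: min(184.0, 186.2, 147.4, 138.0) = 138.0 kips → gross-section yield.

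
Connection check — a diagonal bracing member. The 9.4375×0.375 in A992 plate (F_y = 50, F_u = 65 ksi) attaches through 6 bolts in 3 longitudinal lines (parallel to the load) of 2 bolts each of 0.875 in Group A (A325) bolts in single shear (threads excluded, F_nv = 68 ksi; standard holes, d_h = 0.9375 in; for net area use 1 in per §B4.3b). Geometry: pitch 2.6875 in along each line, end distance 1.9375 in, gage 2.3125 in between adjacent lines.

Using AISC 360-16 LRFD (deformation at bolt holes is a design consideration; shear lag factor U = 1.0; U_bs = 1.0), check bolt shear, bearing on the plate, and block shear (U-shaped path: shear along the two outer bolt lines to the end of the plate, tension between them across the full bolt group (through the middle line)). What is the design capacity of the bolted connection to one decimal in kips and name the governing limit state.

Bolt shear: A_b = π(0.875)²/4 = 0.60132 in². φR_n = 0.75 × 68 × 0.60132 × 6 × 1 = 184.0 kips.
Bearing (0.375 in plate, F_u = 65 ksi): end bolts L_c = 1.9375 − 0.9375/2 = 1.46875, R_n = min(1.2×1.46875×0.375×65, 2.4×0.875×0.375×65) = 42.961 kips/bolt; interior L_c = 2.6875 − 0.9375 = 1.75, R_n = 51.188 kips/bolt. φR_n = 0.75 × (3×42.961 + 3×51.188) = 211.8 kips.
Block shear: shear path 2×[1.9375+1×2.6875] = 2×4.625 in, A_gv = 3.4688, A_nv = 2×(4.625 − 1.5×1)×0.375 = 2.3438 in²; tension across gage: (4.625 − 2×1)×0.375 = 0.98438 in². R_n = min(0.6×65×2.3438, 0.6×50×3.4688) + 1.0×65×0.98438 = min(91.408, 104.06) + 63.985 = 155.39 kips. φR_n = 0.75 × 155.39 = 116.5 kips.
Governing: min(184.0, 211.8, 116.5) = 116.5 kips → block shear.

116.5 kips (block shear governs)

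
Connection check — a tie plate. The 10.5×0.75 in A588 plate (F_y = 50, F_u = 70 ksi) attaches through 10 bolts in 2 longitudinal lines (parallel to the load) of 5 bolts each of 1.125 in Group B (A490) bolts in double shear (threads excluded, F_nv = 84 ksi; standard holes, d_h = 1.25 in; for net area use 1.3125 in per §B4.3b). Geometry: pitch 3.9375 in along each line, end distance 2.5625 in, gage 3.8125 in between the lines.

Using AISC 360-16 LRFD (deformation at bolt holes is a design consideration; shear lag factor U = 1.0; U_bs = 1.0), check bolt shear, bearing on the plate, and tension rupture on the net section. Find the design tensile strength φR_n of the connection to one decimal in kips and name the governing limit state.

Bolt shear: A_b = π(1.125)²/4 = 0.99402 in². φR_n = 0.75 × 84 × 0.99402 × 10 × 2 = 1252.5 kips.
Bearing (0.75 in plate, F_u = 70 ksi): end bolts L_c = 2.5625 − 1.25/2 = 1.9375, R_n = min(1.2×1.9375×0.75×70, 2.4×1.125×0.75×70) = 122.06 kips/bolt; interior L_c = 3.9375 − 1.25 = 2.6875, R_n = 141.75 kips/bolt. φR_n = 0.75 × (2×122.06 + 8×141.75) = 1033.6 kips.
Tension rupture (net): A_n = (10.5 − 2×1.3125)×0.75 = 5.9063 in² (U = 1.0, A_e = A_n). φR_n = 0.75 × 70 × 5.9063 = 310.1 kips.
Governing: min(1252.5, 1033.6, 310.1) = 310.1 kips → net-section rupture.

310.1 kips (net-section rupture governs)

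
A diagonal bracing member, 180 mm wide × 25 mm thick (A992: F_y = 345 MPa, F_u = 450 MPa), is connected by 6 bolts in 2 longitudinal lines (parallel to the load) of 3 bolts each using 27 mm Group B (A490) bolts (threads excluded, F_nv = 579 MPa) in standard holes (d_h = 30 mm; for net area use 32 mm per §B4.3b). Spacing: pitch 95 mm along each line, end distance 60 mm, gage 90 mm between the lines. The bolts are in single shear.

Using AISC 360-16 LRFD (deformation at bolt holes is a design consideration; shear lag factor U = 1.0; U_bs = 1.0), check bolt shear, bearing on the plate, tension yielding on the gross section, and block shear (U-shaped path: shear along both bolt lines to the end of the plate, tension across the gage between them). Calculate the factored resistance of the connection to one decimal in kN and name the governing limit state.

Bolt shear: A_b = π(27)²/4 = 572.56 mm². φR_n = 0.75 × 579 × 572.56 × 6 × 1 = 1491.8 kN.
Bearing (25 mm plate, F_u = 450 MPa): end bolts L_c = 60 − 30/2 = 45, R_n = min(1.2×45×25×450, 2.4×27×25×450) = 607.5 kN/bolt; interior L_c = 95 − 30 = 65, R_n = 729 kN/bolt. φR_n = 0.75 × (2×607.5 + 4×729) = 3098.3 kN.
Tension yield (gross): A_g = 180×25 = 4500 mm². φR_n = 0.90 × 345 × 4500 = 1397.3 kN.
Block shear: shear path 2×[60+2×95] = 2×250 mm, A_gv = 12500, A_nv = 2×(250 − 2.5×32)×25 = 8500 mm²; tension across gage: (90 − 1×32)×25 = 1450 mm². R_n = min(0.6×450×8500, 0.6×345×12500) + 1.0×450×1450 = min(2295, 2587.5) + 652.5 = 2947.5 kN. φR_n = 0.75 × 2947.5 = 2210.6 kN.
Governing: min(1491.8, 3098.3, 1397.3, 2210.6) = 1397.3 kN → gross-section yield.

1397.3 kN (gross-section yield governs)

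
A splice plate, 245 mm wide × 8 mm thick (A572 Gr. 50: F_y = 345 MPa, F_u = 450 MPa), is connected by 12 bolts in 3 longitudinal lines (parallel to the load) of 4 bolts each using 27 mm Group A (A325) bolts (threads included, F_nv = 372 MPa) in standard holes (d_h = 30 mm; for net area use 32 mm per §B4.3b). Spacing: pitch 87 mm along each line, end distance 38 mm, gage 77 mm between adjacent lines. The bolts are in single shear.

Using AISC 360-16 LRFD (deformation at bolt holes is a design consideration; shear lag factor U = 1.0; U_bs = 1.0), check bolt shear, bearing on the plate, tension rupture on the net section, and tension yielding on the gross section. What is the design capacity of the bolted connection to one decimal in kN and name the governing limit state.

Bolt shear: A_b = π(27)²/4 = 572.56 mm². φR_n = 0.75 × 372 × 572.56 × 12 × 1 = 1916.9 kN.
Bearing (8 mm plate, F_u = 450 MPa): end bolts L_c = 38 − 30/2 = 23, R_n = min(1.2×23×8×450, 2.4×27×8×450) = 99.36 kN/bolt; interior L_c = 87 − 30 = 57, R_n = 233.28 kN/bolt. φR_n = 0.75 × (3×99.36 + 9×233.28) = 1798.2 kN.
Tension rupture (net): A_n = (245 − 3×32)×8 = 1192 mm² (U = 1.0, A_e = A_n). φR_n = 0.75 × 450 × 1192 = 402.3 kN.
Tension yield (gross): A_g = 245×8 = 1960 mm². φR_n = 0.90 × 345 × 1960 = 608.6 kN.
Governing: min(1916.9, 1798.2, 402.3, 608.6) = 402.3 kN → net-section rupture.

402.3 kN (net-section rupture governs)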